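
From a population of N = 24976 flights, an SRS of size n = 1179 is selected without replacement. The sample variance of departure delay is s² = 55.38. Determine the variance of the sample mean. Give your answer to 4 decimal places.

Under SRS without replacement, Var(ȳ) = (1 − f)·s²/n with f = n/N = 1179/24976 = 0.04720532.
Var(ȳ) = (1 − 0.04720532)·55.38/1179 = 0.95279468·0.04697201 = 0.044754682.

0.0448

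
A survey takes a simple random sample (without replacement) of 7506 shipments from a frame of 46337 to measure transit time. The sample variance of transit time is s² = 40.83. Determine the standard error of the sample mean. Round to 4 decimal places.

0.0675

Under SRS without replacement, Var(ȳ) = (1 − f)·s²/n with f = n/N = 7506/46337 = 0.16198718.
Var(ȳ) = (1 − 0.16198718)·40.83/7506 = 0.83801282·0.0054396483 = 0.004558495.
SE(ȳ) = √(0.004558495) = 0.0675.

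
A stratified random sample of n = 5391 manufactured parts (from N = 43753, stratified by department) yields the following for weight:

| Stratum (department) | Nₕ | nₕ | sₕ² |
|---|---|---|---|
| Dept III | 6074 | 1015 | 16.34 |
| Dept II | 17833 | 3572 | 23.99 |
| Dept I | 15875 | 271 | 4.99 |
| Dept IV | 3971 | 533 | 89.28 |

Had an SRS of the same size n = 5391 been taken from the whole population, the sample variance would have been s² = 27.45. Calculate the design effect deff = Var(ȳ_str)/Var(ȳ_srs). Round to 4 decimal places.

Var(ȳ_str) = Σ Wₕ²(1−fₕ)sₕ²/nₕ with Wₕ = Nₕ/43753:
  Dept III: (6074/43753)²·(1−1015/6074)·16.34/1015 = 2.5841029 × 10^-4
  Dept II: (17833/43753)²·(1−3572/17833)·23.99/3572 = 8.9223142 × 10^-4
  Dept I: (15875/43753)²·(1−271/15875)·4.99/271 = 0.0023826775
  Dept IV: (3971/43753)²·(1−533/3971)·89.28/533 = 0.001194585
  → Var(ȳ_str) = 0.0047279042.
Var(ȳ_srs) = (1 − 5391/43753)·27.45/5391 = 0.0044644341.
deff = 0.0047279042 / 0.0044644341 = 1.0590.

1.0590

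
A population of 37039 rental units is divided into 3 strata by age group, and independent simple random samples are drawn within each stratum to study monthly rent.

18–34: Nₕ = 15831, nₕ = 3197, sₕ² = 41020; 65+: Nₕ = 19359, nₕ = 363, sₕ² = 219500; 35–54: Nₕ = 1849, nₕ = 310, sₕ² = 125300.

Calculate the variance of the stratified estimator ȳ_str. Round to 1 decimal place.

Var(ȳ_str) = Σₕ Wₕ²(1 − fₕ)sₕ²/nₕ with Wₕ = Nₕ/N, N = 37039.
18–34: Wₕ = 0.42741435; term = 0.42741435²·(1 − 0.20194555)·41020/3197 = 1.8706121.
65+: Wₕ = 0.52266530; term = 0.52266530²·(1 − 0.01875097)·219500/363 = 162.08935.
35–54: Wₕ = 0.04992035; term = 0.04992035²·(1 − 0.16765819)·125300/310 = 0.8383906.
Sum = 164.79835.

164.8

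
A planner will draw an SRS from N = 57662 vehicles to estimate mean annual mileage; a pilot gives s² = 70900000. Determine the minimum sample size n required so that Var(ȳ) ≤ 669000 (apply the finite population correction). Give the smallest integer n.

Without fpc, n₀ = s²/D = 70900000/669000 = 105.9791.
With fpc, (1 − n/N)·s²/n ≤ D requires n ≥ n₀/(1 + n₀/N) = 105.9791/(1 + 105.9791/57662) = 105.7847.
Rounding up, n = 106.

106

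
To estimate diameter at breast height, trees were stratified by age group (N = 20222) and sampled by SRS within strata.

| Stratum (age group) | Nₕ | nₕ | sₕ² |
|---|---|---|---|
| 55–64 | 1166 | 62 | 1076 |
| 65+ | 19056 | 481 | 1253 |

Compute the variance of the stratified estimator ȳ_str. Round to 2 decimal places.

Var(ȳ_str) = Σₕ Wₕ²(1 − fₕ)sₕ²/nₕ with Wₕ = Nₕ/N, N = 20222.
55–64: Wₕ = 0.05765997; term = 0.05765997²·(1 − 0.05317324)·1076/62 = 0.054631106.
65+: Wₕ = 0.94234003; term = 0.94234003²·(1 − 0.02524139)·1253/481 = 2.2548536.
Sum = 2.3094847.

2.31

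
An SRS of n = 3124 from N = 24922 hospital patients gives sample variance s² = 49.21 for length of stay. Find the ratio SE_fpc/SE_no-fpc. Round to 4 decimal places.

f = n/N = 3124/24922 = 0.12535110.
SE_no-fpc = √(s²/n) = 0.12550793; SE_fpc = √((1−f)s²/n) = 0.11737836.
Ratio = √(1−f) = 0.93522666.

0.9352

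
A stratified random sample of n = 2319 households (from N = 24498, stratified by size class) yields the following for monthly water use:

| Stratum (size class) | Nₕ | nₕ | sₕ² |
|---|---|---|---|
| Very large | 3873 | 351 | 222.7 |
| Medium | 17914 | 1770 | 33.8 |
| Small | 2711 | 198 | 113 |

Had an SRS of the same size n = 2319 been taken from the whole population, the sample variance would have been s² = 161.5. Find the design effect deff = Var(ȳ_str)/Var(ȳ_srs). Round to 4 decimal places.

0.4774

Var(ȳ_str) = Σ Wₕ²(1−fₕ)sₕ²/nₕ with Wₕ = Nₕ/24498:
  Very large: (3873/24498)²·(1−351/3873)·222.7/351 = 0.014420778
  Medium: (17914/24498)²·(1−1770/17914)·33.8/1770 = 0.0092020776
  Small: (2711/24498)²·(1−198/2711)·113/198 = 0.0064784931
  → Var(ȳ_str) = 0.030101349.
Var(ȳ_srs) = (1 − 2319/24498)·161.5/2319 = 0.063049712.
deff = 0.030101349 / 0.063049712 = 0.4774.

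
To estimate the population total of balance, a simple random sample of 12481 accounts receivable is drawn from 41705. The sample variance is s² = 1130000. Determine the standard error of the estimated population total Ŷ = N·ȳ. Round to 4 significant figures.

332200

Var(Ŷ) = N²·Var(ȳ) = N²·(1 − n/N)·s²/n.
f = 12481/41705 = 0.29926867; Var(ȳ) = 0.70073133·1130000/12481 = 63.442545.
Var(Ŷ) = 41705² · 63.442545 = 1.1034606 × 10^11.
SE(Ŷ) = √(1.1034606 × 10^11) = 332200.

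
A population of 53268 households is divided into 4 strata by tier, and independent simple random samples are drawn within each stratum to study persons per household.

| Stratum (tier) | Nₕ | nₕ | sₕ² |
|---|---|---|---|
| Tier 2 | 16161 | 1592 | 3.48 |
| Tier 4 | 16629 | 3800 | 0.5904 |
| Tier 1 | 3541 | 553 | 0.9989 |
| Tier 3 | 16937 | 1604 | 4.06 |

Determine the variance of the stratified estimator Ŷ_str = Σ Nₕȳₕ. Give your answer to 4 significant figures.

1.224 × 10^6

Var(Ŷ_str) = Σₕ Nₕ²(1 − fₕ)sₕ²/nₕ.
Tier 2: 16161²·(1 − 1592/16161)·3.48/1592 = 514676.28.
Tier 4: 16629²·(1 − 3800/16629)·0.5904/3800 = 33145.28.
Tier 1: 3541²·(1 − 553/3541)·0.9989/553 = 19111.88.
Tier 3: 16937²·(1 − 1604/16937)·4.06/1604 = 657332.78.
Sum = 1.2242662 × 10^6.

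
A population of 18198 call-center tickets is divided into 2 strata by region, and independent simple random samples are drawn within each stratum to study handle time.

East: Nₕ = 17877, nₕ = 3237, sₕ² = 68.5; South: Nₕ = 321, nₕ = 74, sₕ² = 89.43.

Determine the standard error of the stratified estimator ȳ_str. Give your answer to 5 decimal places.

Var(ȳ_str) = Σₕ Wₕ²(1 − fₕ)sₕ²/nₕ with Wₕ = Nₕ/N, N = 18198.
East: Wₕ = 0.98236070; term = 0.98236070²·(1 − 0.18107065)·68.5/3237 = 0.01672385.
South: Wₕ = 0.01763930; term = 0.01763930²·(1 − 0.23052960)·89.43/74 = 2.8933847 × 10^-4.
Sum = 0.017013188.
SE = √(0.017013188) = 0.13043.

0.13043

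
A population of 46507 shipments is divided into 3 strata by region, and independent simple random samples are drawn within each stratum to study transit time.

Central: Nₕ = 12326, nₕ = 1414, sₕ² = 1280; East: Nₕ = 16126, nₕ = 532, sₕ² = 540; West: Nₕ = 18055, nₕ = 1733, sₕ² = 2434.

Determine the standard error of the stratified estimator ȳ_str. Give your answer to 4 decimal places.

0.6047

Var(ȳ_str) = Σₕ Wₕ²(1 − fₕ)sₕ²/nₕ with Wₕ = Nₕ/N, N = 46507.
Central: Wₕ = 0.26503537; term = 0.26503537²·(1 − 0.11471686)·1280/1414 = 0.056292486.
East: Wₕ = 0.34674350; term = 0.34674350²·(1 − 0.03299020)·540/532 = 0.11801295.
West: Wₕ = 0.38822113; term = 0.38822113²·(1 − 0.09598449)·2434/1733 = 0.19136223.
Sum = 0.36566767.
SE = √(0.36566767) = 0.6047.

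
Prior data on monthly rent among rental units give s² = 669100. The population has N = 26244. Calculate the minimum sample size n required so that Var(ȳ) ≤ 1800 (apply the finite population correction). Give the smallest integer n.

367

Without fpc, n₀ = s²/D = 669100/1800 = 371.7222.
With fpc, (1 − n/N)·s²/n ≤ D requires n ≥ n₀/(1 + n₀/N) = 371.7222/(1 + 371.7222/26244) = 366.5306.
Rounding up, n = 367.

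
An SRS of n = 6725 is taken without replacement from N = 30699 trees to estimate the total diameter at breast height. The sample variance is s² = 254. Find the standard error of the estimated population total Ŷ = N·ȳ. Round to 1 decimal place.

5272.3

Var(Ŷ) = N²·Var(ȳ) = N²·(1 − n/N)·s²/n.
f = 6725/30699 = 0.21906251; Var(ȳ) = 0.78093749·254/6725 = 0.029495632.
Var(Ŷ) = 30699² · 0.029495632 = 2.7797527 × 10^7.
SE(Ŷ) = √(2.7797527 × 10^7) = 5272.3.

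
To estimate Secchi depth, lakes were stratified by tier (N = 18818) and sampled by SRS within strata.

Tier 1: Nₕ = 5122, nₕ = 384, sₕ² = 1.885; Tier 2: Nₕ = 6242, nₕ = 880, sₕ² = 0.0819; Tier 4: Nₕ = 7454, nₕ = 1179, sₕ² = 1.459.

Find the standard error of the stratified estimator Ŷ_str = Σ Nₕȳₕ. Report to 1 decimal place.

Var(Ŷ_str) = Σₕ Nₕ²(1 − fₕ)sₕ²/nₕ.
Tier 1: 5122²·(1 − 384/5122)·1.885/384 = 119128.25.
Tier 2: 6242²·(1 − 880/6242)·0.0819/880 = 3114.9552.
Tier 4: 7454²·(1 − 1179/7454)·1.459/1179 = 57882.143.
Sum = 180125.35.
SE = √(180125.35) = 424.4.

424.4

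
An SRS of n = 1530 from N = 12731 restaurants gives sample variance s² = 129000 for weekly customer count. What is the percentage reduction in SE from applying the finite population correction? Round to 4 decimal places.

6.2012

f = n/N = 1530/12731 = 0.12017909.
SE_no-fpc = √(s²/n) = 9.1822506; SE_fpc = √((1−f)s²/n) = 8.612838.
Ratio = √(1−f) = 0.93798769. Reduction = 100·(1 − 0.93798769) = 6.2012%.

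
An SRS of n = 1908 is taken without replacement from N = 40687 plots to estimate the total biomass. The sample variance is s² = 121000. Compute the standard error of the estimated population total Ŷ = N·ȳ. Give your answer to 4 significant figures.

316300

Var(Ŷ) = N²·Var(ȳ) = N²·(1 − n/N)·s²/n.
f = 1908/40687 = 0.04689459; Var(ȳ) = 0.95310541·121000/1908 = 60.443268.
Var(Ŷ) = 40687² · 60.443268 = 1.0005972 × 10^11.
SE(Ŷ) = √(1.0005972 × 10^11) = 316300.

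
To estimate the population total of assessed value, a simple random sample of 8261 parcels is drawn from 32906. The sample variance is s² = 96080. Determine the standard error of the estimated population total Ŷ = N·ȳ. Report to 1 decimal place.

Var(Ŷ) = N²·Var(ȳ) = N²·(1 − n/N)·s²/n.
f = 8261/32906 = 0.25104844; Var(ȳ) = 0.74895156·96080/8261 = 8.710721.
Var(Ŷ) = 32906² · 8.710721 = 9.4320108 × 10^9.
SE(Ŷ) = √(9.4320108 × 10^9) = 97118.5.

97118.5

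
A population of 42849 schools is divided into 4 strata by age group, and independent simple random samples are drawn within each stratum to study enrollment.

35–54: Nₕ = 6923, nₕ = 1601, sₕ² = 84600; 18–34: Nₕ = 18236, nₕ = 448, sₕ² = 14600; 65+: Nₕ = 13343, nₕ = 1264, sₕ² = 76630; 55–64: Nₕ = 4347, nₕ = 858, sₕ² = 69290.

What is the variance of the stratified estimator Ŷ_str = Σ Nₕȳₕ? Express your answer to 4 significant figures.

2.351 × 10^10

Var(Ŷ_str) = Σₕ Nₕ²(1 − fₕ)sₕ²/nₕ.
35–54: 6923²·(1 − 1601/6923)·84600/1601 = 1.9469206 × 10^9.
18–34: 18236²·(1 − 448/18236)·14600/448 = 1.0571377 × 10^10.
65+: 13343²·(1 − 1264/13343)·76630/1264 = 9.7709371 × 10^9.
55–64: 4347²·(1 − 858/4347)·69290/858 = 1.2248246 × 10^9.
Sum = 2.3514059 × 10^10.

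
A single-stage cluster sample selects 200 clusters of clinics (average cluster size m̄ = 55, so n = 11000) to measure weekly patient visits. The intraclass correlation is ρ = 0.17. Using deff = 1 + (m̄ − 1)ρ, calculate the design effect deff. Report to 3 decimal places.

10.180

deff = 1 + (55 − 1)·0.17 = 1 + 9.18 = 10.18.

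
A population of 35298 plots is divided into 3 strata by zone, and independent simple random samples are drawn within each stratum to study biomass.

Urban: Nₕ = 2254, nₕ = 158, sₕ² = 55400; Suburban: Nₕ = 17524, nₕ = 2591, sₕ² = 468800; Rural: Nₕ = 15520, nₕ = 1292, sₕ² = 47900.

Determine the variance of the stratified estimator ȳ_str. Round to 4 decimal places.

Var(ȳ_str) = Σₕ Wₕ²(1 − fₕ)sₕ²/nₕ with Wₕ = Nₕ/N, N = 35298.
Urban: Wₕ = 0.06385631; term = 0.06385631²·(1 − 0.07009760)·55400/158 = 1.3295286.
Suburban: Wₕ = 0.49645872; term = 0.49645872²·(1 − 0.14785437)·468800/2591 = 38.001462.
Rural: Wₕ = 0.43968497; term = 0.43968497²·(1 − 0.08324742)·47900/1292 = 6.5706506.
Sum = 45.901641.

45.9016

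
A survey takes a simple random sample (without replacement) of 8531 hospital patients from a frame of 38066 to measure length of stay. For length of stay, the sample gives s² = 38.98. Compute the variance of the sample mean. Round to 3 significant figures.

0.00355

Under SRS without replacement, Var(ȳ) = (1 − f)·s²/n with f = n/N = 8531/38066 = 0.22411076.
Var(ȳ) = (1 − 0.22411076)·38.98/8531 = 0.77588924·0.0045692181 = 0.0035452072.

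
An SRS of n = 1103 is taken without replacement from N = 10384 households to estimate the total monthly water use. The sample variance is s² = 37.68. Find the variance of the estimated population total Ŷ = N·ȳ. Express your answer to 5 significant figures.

Var(Ŷ) = N²·Var(ȳ) = N²·(1 − n/N)·s²/n.
f = 1103/10384 = 0.10622111; Var(ȳ) = 0.89377889·37.68/1103 = 0.030532719.
Var(Ŷ) = 10384² · 0.030532719 = 3.2922654 × 10^6.

3.2923 × 10^6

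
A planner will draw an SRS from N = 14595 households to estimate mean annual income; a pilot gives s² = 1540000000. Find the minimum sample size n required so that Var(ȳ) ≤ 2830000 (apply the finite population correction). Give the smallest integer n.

525

Without fpc, n₀ = s²/D = 1540000000/2830000 = 544.1696.
With fpc, (1 − n/N)·s²/n ≤ D requires n ≥ n₀/(1 + n₀/N) = 544.1696/(1 + 544.1696/14595) = 524.6097.
Rounding up, n = 525.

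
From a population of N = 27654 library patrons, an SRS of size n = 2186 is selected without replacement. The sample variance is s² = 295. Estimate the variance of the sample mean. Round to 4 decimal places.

Under SRS without replacement, Var(ȳ) = (1 − f)·s²/n with f = n/N = 2186/27654 = 0.07904824.
Var(ȳ) = (1 − 0.07904824)·295/2186 = 0.92095176·0.13494968 = 0.12428215.

0.1243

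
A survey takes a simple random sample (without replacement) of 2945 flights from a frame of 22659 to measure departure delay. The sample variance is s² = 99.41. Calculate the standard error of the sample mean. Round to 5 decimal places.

Under SRS without replacement, Var(ȳ) = (1 − f)·s²/n with f = n/N = 2945/22659 = 0.12997043.
Var(ȳ) = (1 − 0.12997043)·99.41/2945 = 0.87002957·0.033755518 = 0.029368299.
SE(ȳ) = √(0.029368299) = 0.17137.

0.17137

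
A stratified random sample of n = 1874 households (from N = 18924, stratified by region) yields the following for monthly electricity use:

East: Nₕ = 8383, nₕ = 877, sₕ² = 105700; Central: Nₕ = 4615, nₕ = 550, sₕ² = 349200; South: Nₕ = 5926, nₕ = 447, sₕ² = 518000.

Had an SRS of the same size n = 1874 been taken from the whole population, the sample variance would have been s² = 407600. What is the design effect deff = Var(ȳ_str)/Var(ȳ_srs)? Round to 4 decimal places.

0.8139

Var(ȳ_str) = Σ Wₕ²(1−fₕ)sₕ²/nₕ with Wₕ = Nₕ/18924:
  East: (8383/18924)²·(1−877/8383)·105700/877 = 21.176664
  Central: (4615/18924)²·(1−550/4615)·349200/550 = 33.259669
  South: (5926/18924)²·(1−447/5926)·518000/447 = 105.0653
  → Var(ȳ_str) = 159.50163.
Var(ȳ_srs) = (1 − 1874/18924)·407600/1874 = 195.96388.
deff = 159.50163 / 195.96388 = 0.8139.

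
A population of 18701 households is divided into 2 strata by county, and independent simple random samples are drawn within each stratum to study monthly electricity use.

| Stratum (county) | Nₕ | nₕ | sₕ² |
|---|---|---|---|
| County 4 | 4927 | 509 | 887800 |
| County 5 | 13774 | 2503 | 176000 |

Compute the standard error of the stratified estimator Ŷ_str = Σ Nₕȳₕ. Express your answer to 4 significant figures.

Var(Ŷ_str) = Σₕ Nₕ²(1 − fₕ)sₕ²/nₕ.
County 4: 4927²·(1 − 509/4927)·887800/509 = 3.7966943 × 10^10.
County 5: 13774²·(1 − 2503/13774)·176000/2503 = 1.0916272 × 10^10.
Sum = 4.8883215 × 10^10.
SE = √(4.8883215 × 10^10) = 221100.

221100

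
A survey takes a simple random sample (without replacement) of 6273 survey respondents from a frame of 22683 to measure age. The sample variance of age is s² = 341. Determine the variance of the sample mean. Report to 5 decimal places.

Under SRS without replacement, Var(ȳ) = (1 − f)·s²/n with f = n/N = 6273/22683 = 0.27655072.
Var(ȳ) = (1 − 0.27655072)·341/6273 = 0.72344928·0.054359955 = 0.039326671.

0.03933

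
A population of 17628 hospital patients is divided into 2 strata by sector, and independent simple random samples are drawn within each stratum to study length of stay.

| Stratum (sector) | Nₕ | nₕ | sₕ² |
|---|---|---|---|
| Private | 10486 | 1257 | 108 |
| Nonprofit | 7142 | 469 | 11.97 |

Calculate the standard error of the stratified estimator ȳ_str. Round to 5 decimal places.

0.17513

Var(ȳ_str) = Σₕ Wₕ²(1 − fₕ)sₕ²/nₕ with Wₕ = Nₕ/N, N = 17628.
Private: Wₕ = 0.59484910; term = 0.59484910²·(1 − 0.11987412)·108/1257 = 0.026757584.
Nonprofit: Wₕ = 0.40515090; term = 0.40515090²·(1 − 0.06566788)·11.97/469 = 0.0039143188.
Sum = 0.030671903.
SE = √(0.030671903) = 0.17513.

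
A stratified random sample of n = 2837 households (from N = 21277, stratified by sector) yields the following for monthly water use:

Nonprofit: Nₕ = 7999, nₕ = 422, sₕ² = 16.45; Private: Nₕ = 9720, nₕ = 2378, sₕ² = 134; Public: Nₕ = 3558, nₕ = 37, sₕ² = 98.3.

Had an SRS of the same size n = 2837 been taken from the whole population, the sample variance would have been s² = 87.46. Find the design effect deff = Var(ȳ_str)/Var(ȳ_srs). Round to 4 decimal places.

Var(ȳ_str) = Σ Wₕ²(1−fₕ)sₕ²/nₕ with Wₕ = Nₕ/21277:
  Nonprofit: (7999/21277)²·(1−422/7999)·16.45/422 = 0.0052187399
  Private: (9720/21277)²·(1−2378/9720)·134/2378 = 0.0088828598
  Public: (3558/21277)²·(1−37/3558)·98.3/37 = 0.073519573
  → Var(ȳ_str) = 0.087621173.
Var(ȳ_srs) = (1 − 2837/21277)·87.46/2837 = 0.026717798.
deff = 0.087621173 / 0.026717798 = 3.2795.

3.2795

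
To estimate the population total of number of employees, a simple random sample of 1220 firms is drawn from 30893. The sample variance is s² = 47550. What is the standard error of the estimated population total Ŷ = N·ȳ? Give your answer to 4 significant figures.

189000

Var(Ŷ) = N²·Var(ȳ) = N²·(1 − n/N)·s²/n.
f = 1220/30893 = 0.03949115; Var(ȳ) = 0.96050885·47550/1220 = 37.436226.
Var(Ŷ) = 30893² · 37.436226 = 3.572829 × 10^10.
SE(Ŷ) = √(3.572829 × 10^10) = 189000.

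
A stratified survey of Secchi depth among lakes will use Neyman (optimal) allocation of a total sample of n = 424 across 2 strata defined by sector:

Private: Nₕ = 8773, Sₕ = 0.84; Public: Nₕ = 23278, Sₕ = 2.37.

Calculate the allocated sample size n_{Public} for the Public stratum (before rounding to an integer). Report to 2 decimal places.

374.04

Neyman allocation: nₕ = n·NₕSₕ / Σⱼ NⱼSⱼ.
Σ NⱼSⱼ = 8773·0.84 + 23278·2.37 = 62538.18.
n_{Public} = 424·23278·2.37 / 62538.18 = 374.04.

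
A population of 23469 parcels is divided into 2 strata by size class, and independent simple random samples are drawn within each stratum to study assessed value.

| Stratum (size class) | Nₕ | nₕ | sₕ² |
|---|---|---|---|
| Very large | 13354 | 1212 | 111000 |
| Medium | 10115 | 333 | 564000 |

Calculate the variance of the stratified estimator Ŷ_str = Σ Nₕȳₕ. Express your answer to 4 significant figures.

Var(Ŷ_str) = Σₕ Nₕ²(1 − fₕ)sₕ²/nₕ.
Very large: 13354²·(1 − 1212/13354)·111000/1212 = 1.4849846 × 10^10.
Medium: 10115²·(1 − 333/10115)·564000/333 = 1.675824 × 10^11.
Sum = 1.8243225 × 10^11.

1.824 × 10^11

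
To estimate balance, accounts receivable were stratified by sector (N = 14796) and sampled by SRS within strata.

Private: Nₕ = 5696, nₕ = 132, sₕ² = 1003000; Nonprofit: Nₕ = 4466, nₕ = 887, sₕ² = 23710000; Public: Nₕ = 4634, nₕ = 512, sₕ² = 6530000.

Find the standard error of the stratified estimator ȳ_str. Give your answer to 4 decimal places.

64.5326

Var(ȳ_str) = Σₕ Wₕ²(1 − fₕ)sₕ²/nₕ with Wₕ = Nₕ/N, N = 14796.
Private: Wₕ = 0.38496891; term = 0.38496891²·(1 − 0.02317416)·1003000/132 = 1100.007.
Nonprofit: Wₕ = 0.30183833; term = 0.30183833²·(1 − 0.19861173)·23710000/887 = 1951.64.
Public: Wₕ = 0.31319275; term = 0.31319275²·(1 − 0.11048770)·6530000/512 = 1112.8038.
Sum = 4164.4508.
SE = √(4164.4508) = 64.5326.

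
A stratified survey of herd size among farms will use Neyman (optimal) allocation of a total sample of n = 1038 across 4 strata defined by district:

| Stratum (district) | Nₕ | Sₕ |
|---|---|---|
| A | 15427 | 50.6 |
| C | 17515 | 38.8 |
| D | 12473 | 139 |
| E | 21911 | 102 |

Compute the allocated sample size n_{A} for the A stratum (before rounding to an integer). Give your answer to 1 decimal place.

Neyman allocation: nₕ = n·NₕSₕ / Σⱼ NⱼSⱼ.
Σ NⱼSⱼ = 15427·50.6 + 17515·38.8 + 12473·139 + 21911·102 = 5.4288572 × 10^6.
n_{A} = 1038·15427·50.6 / (5.4288572 × 10^6) = 149.3.

149.3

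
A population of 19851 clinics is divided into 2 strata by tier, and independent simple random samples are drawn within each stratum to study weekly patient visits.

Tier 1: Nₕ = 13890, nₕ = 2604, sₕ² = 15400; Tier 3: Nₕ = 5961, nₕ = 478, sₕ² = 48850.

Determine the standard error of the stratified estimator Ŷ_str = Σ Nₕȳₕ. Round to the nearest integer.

Var(Ŷ_str) = Σₕ Nₕ²(1 − fₕ)sₕ²/nₕ.
Tier 1: 13890²·(1 − 2604/13890)·15400/2604 = 9.2709029 × 10^8.
Tier 3: 5961²·(1 − 478/5961)·48850/478 = 3.3402121 × 10^9.
Sum = 4.2673024 × 10^9.
SE = √(4.2673024 × 10^9) = 65325.

65325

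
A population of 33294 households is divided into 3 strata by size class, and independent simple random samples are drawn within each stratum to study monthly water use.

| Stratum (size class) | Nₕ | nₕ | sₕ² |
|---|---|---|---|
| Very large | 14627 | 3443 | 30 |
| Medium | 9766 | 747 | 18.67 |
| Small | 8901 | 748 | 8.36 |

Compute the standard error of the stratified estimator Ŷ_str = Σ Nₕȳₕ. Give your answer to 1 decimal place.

Var(Ŷ_str) = Σₕ Nₕ²(1 − fₕ)sₕ²/nₕ.
Very large: 14627²·(1 − 3443/14627)·30/3443 = 1.4253997 × 10^6.
Medium: 9766²·(1 − 747/9766)·18.67/747 = 2.2013993 × 10^6.
Small: 8901²·(1 − 748/8901)·8.36/748 = 811074.83.
Sum = 4.4378738 × 10^6.
SE = √(4.4378738 × 10^6) = 2106.6.

2106.6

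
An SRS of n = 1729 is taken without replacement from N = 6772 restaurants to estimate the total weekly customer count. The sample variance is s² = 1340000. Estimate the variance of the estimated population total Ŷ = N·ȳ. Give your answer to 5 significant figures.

2.6468 × 10^10

Var(Ŷ) = N²·Var(ȳ) = N²·(1 − n/N)·s²/n.
f = 1729/6772 = 0.25531601; Var(ȳ) = 0.74468399·1340000/1729 = 577.14086.
Var(Ŷ) = 6772² · 577.14086 = 2.6467671 × 10^10.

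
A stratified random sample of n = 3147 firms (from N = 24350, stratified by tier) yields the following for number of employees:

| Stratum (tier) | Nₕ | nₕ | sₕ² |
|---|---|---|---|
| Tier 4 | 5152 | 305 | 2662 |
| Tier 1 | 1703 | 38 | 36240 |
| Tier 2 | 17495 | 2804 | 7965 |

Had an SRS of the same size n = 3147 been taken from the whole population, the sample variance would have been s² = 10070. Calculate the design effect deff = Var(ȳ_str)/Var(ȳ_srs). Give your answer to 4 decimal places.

2.2107

Var(ȳ_str) = Σ Wₕ²(1−fₕ)sₕ²/nₕ with Wₕ = Nₕ/24350:
  Tier 4: (5152/24350)²·(1−305/5152)·2662/305 = 0.36758616
  Tier 1: (1703/24350)²·(1−38/1703)·36240/38 = 4.5607424
  Tier 2: (17495/24350)²·(1−2804/17495)·7965/2804 = 1.2313319
  → Var(ȳ_str) = 6.1596605.
Var(ȳ_srs) = (1 − 3147/24350)·10070/3147 = 2.7863205.
deff = 6.1596605 / 2.7863205 = 2.2107.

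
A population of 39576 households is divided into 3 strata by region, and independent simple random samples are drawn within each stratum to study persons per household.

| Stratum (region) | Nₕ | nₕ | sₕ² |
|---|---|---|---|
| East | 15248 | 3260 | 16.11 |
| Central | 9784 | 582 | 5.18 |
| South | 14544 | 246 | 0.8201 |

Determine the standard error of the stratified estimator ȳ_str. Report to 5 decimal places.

Var(ȳ_str) = Σₕ Wₕ²(1 − fₕ)sₕ²/nₕ with Wₕ = Nₕ/N, N = 39576.
East: Wₕ = 0.38528401; term = 0.38528401²·(1 − 0.21379853)·16.11/3260 = 5.7673162 × 10^-4.
Central: Wₕ = 0.24722054; term = 0.24722054²·(1 − 0.05948487)·5.18/582 = 5.116131 × 10^-4.
South: Wₕ = 0.36749545; term = 0.36749545²·(1 − 0.01691419)·0.8201/246 = 4.4261596 × 10^-4.
Sum = 0.0015309607.
SE = √(0.0015309607) = 0.03913.

0.03913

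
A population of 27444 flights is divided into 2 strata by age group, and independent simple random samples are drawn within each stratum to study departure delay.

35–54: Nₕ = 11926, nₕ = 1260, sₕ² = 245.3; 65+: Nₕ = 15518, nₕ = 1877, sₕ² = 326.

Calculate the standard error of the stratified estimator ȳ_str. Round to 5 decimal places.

0.28582

Var(ȳ_str) = Σₕ Wₕ²(1 − fₕ)sₕ²/nₕ with Wₕ = Nₕ/N, N = 27444.
35–54: Wₕ = 0.43455764; term = 0.43455764²·(1 − 0.10565152)·245.3/1260 = 0.032879754.
65+: Wₕ = 0.56544236; term = 0.56544236²·(1 − 0.12095631)·326/1877 = 0.048813558.
Sum = 0.081693312.
SE = √(0.081693312) = 0.28582.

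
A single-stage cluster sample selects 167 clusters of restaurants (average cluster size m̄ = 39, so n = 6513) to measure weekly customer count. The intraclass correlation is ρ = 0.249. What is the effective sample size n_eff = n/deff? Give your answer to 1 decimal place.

622.5

deff = 1 + (39 − 1)·0.249 = 1 + 9.462 = 10.462.
n_eff = 6513 / 10.462 = 622.5.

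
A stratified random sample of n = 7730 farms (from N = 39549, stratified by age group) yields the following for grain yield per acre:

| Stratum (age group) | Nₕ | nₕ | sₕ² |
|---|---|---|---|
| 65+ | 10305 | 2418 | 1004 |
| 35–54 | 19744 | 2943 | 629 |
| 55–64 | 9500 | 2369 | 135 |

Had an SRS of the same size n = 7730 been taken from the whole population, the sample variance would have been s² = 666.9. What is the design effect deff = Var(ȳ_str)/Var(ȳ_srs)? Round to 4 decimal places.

0.9994

Var(ȳ_str) = Σ Wₕ²(1−fₕ)sₕ²/nₕ with Wₕ = Nₕ/39549:
  65+: (10305/39549)²·(1−2418/10305)·1004/2418 = 0.021575767
  35–54: (19744/39549)²·(1−2943/19744)·629/2943 = 0.045327278
  55–64: (9500/39549)²·(1−2369/9500)·135/2369 = 0.0024681511
  → Var(ȳ_str) = 0.069371196.
Var(ȳ_srs) = (1 − 7730/39549)·666.9/7730 = 0.06941163.
deff = 0.069371196 / 0.06941163 = 0.9994.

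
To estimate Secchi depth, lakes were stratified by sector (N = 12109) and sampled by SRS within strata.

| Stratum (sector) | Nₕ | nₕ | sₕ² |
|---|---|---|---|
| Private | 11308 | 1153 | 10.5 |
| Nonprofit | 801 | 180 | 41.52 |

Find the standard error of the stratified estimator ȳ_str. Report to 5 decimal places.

Var(ȳ_str) = Σₕ Wₕ²(1 − fₕ)sₕ²/nₕ with Wₕ = Nₕ/N, N = 12109.
Private: Wₕ = 0.93385085; term = 0.93385085²·(1 − 0.10196321)·10.5/1153 = 0.0071319643.
Nonprofit: Wₕ = 0.06614915; term = 0.06614915²·(1 − 0.22471910)·41.52/180 = 7.8251451 × 10^-4.
Sum = 0.0079144788.
SE = √(0.0079144788) = 0.08896.

0.08896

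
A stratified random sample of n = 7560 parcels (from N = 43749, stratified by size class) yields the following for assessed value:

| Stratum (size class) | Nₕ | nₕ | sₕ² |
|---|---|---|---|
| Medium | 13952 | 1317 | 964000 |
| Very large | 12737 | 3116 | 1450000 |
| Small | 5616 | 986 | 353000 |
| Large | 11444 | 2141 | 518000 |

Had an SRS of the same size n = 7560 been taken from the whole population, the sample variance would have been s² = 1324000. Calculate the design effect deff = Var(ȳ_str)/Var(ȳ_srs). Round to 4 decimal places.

Var(ȳ_str) = Σ Wₕ²(1−fₕ)sₕ²/nₕ with Wₕ = Nₕ/43749:
  Medium: (13952/43749)²·(1−1317/13952)·964000/1317 = 67.416579
  Very large: (12737/43749)²·(1−3116/12737)·1450000/3116 = 29.793509
  Small: (5616/43749)²·(1−986/5616)·353000/986 = 4.8637318
  Large: (11444/43749)²·(1−2141/11444)·518000/2141 = 13.457913
  → Var(ȳ_str) = 115.53173.
Var(ȳ_srs) = (1 − 7560/43749)·1324000/7560 = 144.86873.
deff = 115.53173 / 144.86873 = 0.7975.

0.7975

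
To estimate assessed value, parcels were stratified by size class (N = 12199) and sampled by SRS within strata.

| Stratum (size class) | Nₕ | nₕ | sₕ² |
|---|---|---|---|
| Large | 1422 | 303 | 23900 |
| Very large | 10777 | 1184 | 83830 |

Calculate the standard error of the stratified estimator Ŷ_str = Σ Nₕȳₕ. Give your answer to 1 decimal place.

86286.3

Var(Ŷ_str) = Σₕ Nₕ²(1 − fₕ)sₕ²/nₕ.
Large: 1422²·(1 − 303/1422)·23900/303 = 1.2551191 × 10^8.
Very large: 10777²·(1 − 1184/10777)·83830/1184 = 7.3198148 × 10^9.
Sum = 7.4453267 × 10^9.
SE = √(7.4453267 × 10^9) = 86286.3.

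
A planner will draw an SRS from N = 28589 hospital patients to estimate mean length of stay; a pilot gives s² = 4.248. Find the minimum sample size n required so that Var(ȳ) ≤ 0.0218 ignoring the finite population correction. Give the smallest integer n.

Without fpc, n₀ = s²/D = 4.248/0.0218 = 194.8624.
Rounding up, n = 195.

195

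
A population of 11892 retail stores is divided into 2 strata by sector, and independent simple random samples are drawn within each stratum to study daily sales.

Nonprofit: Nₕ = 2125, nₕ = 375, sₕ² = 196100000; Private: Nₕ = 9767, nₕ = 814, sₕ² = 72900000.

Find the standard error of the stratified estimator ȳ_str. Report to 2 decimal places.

262.92

Var(ȳ_str) = Σₕ Wₕ²(1 − fₕ)sₕ²/nₕ with Wₕ = Nₕ/N, N = 11892.
Nonprofit: Wₕ = 0.17869156; term = 0.17869156²·(1 − 0.17647059)·196100000/375 = 13750.975.
Private: Wₕ = 0.82130844; term = 0.82130844²·(1 − 0.08334187)·72900000/814 = 55376.193.
Sum = 69127.168.
SE = √(69127.168) = 262.92.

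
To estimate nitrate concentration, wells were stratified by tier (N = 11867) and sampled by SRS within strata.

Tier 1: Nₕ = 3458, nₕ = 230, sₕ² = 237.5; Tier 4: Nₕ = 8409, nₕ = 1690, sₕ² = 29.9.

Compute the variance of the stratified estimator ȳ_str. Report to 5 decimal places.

0.08895

Var(ȳ_str) = Σₕ Wₕ²(1 − fₕ)sₕ²/nₕ with Wₕ = Nₕ/N, N = 11867.
Tier 1: Wₕ = 0.29139631; term = 0.29139631²·(1 − 0.06651243)·237.5/230 = 0.081848817.
Tier 4: Wₕ = 0.70860369; term = 0.70860369²·(1 − 0.20097515)·29.9/1690 = 0.0070982549.
Sum = 0.088947072.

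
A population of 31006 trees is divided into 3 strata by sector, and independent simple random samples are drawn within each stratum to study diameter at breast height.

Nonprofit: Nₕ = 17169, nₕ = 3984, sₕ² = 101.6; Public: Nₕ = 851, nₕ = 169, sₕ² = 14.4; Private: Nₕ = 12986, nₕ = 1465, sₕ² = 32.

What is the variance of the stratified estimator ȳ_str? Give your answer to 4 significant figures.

Var(ȳ_str) = Σₕ Wₕ²(1 − fₕ)sₕ²/nₕ with Wₕ = Nₕ/N, N = 31006.
Nonprofit: Wₕ = 0.55373154; term = 0.55373154²·(1 − 0.23204613)·101.6/3984 = 0.0060049311.
Public: Wₕ = 0.02744630; term = 0.02744630²·(1 − 0.19858989)·14.4/169 = 5.1439677 × 10^-5.
Private: Wₕ = 0.41882216; term = 0.41882216²·(1 − 0.11281380)·32/1465 = 0.0033992761.
Sum = 0.0094556469.

0.009456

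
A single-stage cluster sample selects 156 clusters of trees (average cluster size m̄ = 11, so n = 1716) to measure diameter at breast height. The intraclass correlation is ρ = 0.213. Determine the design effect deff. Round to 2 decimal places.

3.13

deff = 1 + (11 − 1)·0.213 = 1 + 2.13 = 3.13.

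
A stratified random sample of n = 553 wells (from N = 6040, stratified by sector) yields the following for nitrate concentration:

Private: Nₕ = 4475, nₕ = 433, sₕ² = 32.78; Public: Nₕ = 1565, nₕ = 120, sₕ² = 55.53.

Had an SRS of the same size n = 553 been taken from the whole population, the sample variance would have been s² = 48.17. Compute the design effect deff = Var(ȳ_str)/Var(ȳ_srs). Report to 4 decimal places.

0.8368

Var(ȳ_str) = Σ Wₕ²(1−fₕ)sₕ²/nₕ with Wₕ = Nₕ/6040:
  Private: (4475/6040)²·(1−433/4475)·32.78/433 = 0.037535009
  Public: (1565/6040)²·(1−120/1565)·55.53/120 = 0.028684992
  → Var(ȳ_str) = 0.066220001.
Var(ȳ_srs) = (1 − 553/6040)·48.17/553 = 0.079131525.
deff = 0.066220001 / 0.079131525 = 0.8368.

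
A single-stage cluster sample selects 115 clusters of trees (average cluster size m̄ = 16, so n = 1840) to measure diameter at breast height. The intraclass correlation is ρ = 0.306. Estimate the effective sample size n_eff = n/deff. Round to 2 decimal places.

deff = 1 + (16 − 1)·0.306 = 1 + 4.59 = 5.59.
n_eff = 1840 / 5.59 = 329.16.

329.16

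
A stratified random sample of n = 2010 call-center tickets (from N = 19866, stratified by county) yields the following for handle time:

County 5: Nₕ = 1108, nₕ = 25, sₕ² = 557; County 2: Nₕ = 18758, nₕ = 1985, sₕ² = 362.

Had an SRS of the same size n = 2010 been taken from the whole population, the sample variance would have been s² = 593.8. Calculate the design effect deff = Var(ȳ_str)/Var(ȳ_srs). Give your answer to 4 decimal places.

0.8026

Var(ȳ_str) = Σ Wₕ²(1−fₕ)sₕ²/nₕ with Wₕ = Nₕ/19866:
  County 5: (1108/19866)²·(1−25/1108)·557/25 = 0.067742706
  County 2: (18758/19866)²·(1−1985/18758)·362/1985 = 0.14538663
  → Var(ȳ_str) = 0.21312934.
Var(ȳ_srs) = (1 − 2010/19866)·593.8/2010 = 0.26553262.
deff = 0.21312934 / 0.26553262 = 0.8026.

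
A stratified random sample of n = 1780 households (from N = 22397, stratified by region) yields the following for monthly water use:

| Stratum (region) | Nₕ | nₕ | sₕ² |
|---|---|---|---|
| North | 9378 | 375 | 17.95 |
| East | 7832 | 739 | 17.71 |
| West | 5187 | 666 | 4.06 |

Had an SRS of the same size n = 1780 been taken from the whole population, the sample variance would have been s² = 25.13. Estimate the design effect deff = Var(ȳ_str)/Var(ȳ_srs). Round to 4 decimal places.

Var(ȳ_str) = Σ Wₕ²(1−fₕ)sₕ²/nₕ with Wₕ = Nₕ/22397:
  North: (9378/22397)²·(1−375/9378)·17.95/375 = 0.0080565844
  East: (7832/22397)²·(1−739/7832)·17.71/739 = 0.0026539764
  West: (5187/22397)²·(1−666/5187)·4.06/666 = 2.8498556 × 10^-4
  → Var(ȳ_str) = 0.010995546.
Var(ȳ_srs) = (1 − 1780/22397)·25.13/1780 = 0.012995952.
deff = 0.010995546 / 0.012995952 = 0.8461.

0.8461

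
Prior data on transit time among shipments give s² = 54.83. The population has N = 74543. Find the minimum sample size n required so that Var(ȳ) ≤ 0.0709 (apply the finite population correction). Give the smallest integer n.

766

Without fpc, n₀ = s²/D = 54.83/0.0709 = 773.3427.
With fpc, (1 − n/N)·s²/n ≤ D requires n ≥ n₀/(1 + n₀/N) = 773.3427/(1 + 773.3427/74543) = 765.4021.
Rounding up, n = 766.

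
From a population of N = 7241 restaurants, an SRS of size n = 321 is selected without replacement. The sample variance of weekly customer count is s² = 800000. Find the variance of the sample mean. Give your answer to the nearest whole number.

2382

Under SRS without replacement, Var(ȳ) = (1 − f)·s²/n with f = n/N = 321/7241 = 0.04433089.
Var(ȳ) = (1 − 0.04433089)·800000/321 = 0.95566911·2492.2118 = 2381.7299.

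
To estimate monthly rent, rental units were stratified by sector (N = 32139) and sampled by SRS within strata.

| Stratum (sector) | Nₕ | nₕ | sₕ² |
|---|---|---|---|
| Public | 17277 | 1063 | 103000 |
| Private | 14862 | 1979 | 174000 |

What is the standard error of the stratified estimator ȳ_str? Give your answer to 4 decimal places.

Var(ȳ_str) = Σₕ Wₕ²(1 − fₕ)sₕ²/nₕ with Wₕ = Nₕ/N, N = 32139.
Public: Wₕ = 0.53757118; term = 0.53757118²·(1 − 0.06152689)·103000/1063 = 26.278329.
Private: Wₕ = 0.46242882; term = 0.46242882²·(1 − 0.13315839)·174000/1979 = 16.297951.
Sum = 42.57628.
SE = √(42.57628) = 6.5251.

6.5251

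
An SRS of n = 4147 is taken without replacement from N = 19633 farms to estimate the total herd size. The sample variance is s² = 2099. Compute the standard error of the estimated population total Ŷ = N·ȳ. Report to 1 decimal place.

Var(Ŷ) = N²·Var(ȳ) = N²·(1 − n/N)·s²/n.
f = 4147/19633 = 0.21122600; Var(ȳ) = 0.78877400·2099/4147 = 0.39923719.
Var(Ŷ) = 19633² · 0.39923719 = 1.5388785 × 10^8.
SE(Ŷ) = √(1.5388785 × 10^8) = 12405.2.

12405.2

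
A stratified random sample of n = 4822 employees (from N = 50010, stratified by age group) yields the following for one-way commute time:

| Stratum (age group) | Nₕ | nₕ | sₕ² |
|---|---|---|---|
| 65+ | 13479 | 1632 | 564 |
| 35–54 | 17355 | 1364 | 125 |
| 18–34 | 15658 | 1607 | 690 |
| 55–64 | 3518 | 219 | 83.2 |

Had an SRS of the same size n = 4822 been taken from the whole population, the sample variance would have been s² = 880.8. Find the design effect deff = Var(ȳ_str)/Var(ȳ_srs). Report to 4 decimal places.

0.4348

Var(ȳ_str) = Σ Wₕ²(1−fₕ)sₕ²/nₕ with Wₕ = Nₕ/50010:
  65+: (13479/50010)²·(1−1632/13479)·564/1632 = 0.022065374
  35–54: (17355/50010)²·(1−1364/17355)·125/1364 = 0.010169092
  18–34: (15658/50010)²·(1−1607/15658)·690/1607 = 0.037771395
  55–64: (3518/50010)²·(1−219/3518)·83.2/219 = 0.0017629648
  → Var(ȳ_str) = 0.071768826.
Var(ȳ_srs) = (1 − 4822/50010)·880.8/4822 = 0.16505032.
deff = 0.071768826 / 0.16505032 = 0.4348.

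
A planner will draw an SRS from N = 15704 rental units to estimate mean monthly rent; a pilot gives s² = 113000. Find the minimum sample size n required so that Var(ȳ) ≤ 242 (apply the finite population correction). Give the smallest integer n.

454

Without fpc, n₀ = s²/D = 113000/242 = 466.9421.
With fpc, (1 − n/N)·s²/n ≤ D requires n ≥ n₀/(1 + n₀/N) = 466.9421/(1 + 466.9421/15704) = 453.4590.
Rounding up, n = 454.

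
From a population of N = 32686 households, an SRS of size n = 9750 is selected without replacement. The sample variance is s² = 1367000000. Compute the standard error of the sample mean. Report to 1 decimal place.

Under SRS without replacement, Var(ȳ) = (1 − f)·s²/n with f = n/N = 9750/32686 = 0.29829285.
Var(ȳ) = (1 − 0.29829285)·1367000000/9750 = 0.70170715·140205.13 = 98382.941.
SE(ȳ) = √(98382.941) = 313.7.

313.7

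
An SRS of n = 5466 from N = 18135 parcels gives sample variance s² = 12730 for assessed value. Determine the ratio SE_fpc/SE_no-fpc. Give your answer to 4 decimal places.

0.8358

f = n/N = 5466/18135 = 0.30140612.
SE_no-fpc = √(s²/n) = 1.5260873; SE_fpc = √((1−f)s²/n) = 1.2755332.
Ratio = √(1−f) = 0.83581929.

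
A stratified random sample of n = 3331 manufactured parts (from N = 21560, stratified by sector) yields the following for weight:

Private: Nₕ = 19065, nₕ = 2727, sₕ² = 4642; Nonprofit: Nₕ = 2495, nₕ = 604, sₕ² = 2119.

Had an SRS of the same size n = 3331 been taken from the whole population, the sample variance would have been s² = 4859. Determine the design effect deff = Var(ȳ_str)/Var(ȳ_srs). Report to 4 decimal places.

0.9537

Var(ȳ_str) = Σ Wₕ²(1−fₕ)sₕ²/nₕ with Wₕ = Nₕ/21560:
  Private: (19065/21560)²·(1−2727/19065)·4642/2727 = 1.1406652
  Nonprofit: (2495/21560)²·(1−604/2495)·2119/604 = 0.035608902
  → Var(ȳ_str) = 1.1762741.
Var(ȳ_srs) = (1 − 3331/21560)·4859/3331 = 1.23335.
deff = 1.1762741 / 1.23335 = 0.9537.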